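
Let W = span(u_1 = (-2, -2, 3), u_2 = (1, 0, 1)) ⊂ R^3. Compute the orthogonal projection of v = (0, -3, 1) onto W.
proj_W(v) = (-26/33, -34/33, 59/33)

Set up U = [u_1 | ... | u_2] ∈ R^(3×2). The projector onto W = col(U) is P = U (U^T U)^(-1) U^T.
Compute U^T U =
  [17, 1]
  [1, 2],
and U^T v = (9, 1).
Solve U^T U · c = U^T v for the coefficients: c = (17/33, 8/33). The projection is proj_W(v) = U c.
Check: (v - proj_W(v)) · u_1 = 0  (should be 0).
Check: (v - proj_W(v)) · u_2 = 0  (should be 0).
Result: proj_W(v) = (-26/33, -34/33, 59/33).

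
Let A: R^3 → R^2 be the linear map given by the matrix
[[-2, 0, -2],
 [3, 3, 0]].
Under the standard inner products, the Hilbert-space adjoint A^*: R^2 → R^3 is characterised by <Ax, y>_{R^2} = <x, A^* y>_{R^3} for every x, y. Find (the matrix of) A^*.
A^* = A^T =
[[-2, 3],
 [0, 3],
 [-2, 0]]

For real matrices with standard dot products, the defining identity <Ax, y> = <x, A^* y> gives (Ax)^T y = x^T (A^*) y, i.e. x^T A^T y = x^T (A^*) y. Since this holds for all x, y, we must have A^* = A^T. Therefore
A^* =
[[-2, 3],
 [0, 3],
 [-2, 0]].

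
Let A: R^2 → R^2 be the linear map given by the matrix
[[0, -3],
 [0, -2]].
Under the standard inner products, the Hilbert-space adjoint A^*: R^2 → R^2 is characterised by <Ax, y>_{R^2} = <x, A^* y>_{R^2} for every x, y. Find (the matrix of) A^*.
A^* = A^T =
[[0, 0],
 [-3, -2]]

For real matrices with standard dot products, the defining identity <Ax, y> = <x, A^* y> gives (Ax)^T y = x^T (A^*) y, i.e. x^T A^T y = x^T (A^*) y. Since this holds for all x, y, we must have A^* = A^T. Therefore
A^* =
[[0, 0],
 [-3, -2]].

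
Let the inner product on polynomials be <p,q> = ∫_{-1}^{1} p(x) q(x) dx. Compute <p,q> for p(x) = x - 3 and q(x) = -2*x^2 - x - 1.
<p,q> = 28/3

Expand the product: p(x)·q(x) = -2*x^3 + 5*x^2 + 2*x + 3.
∫_{-1}^{1} of each monomial x^k gives [2/(k+1) if k even, 0 if k odd]. Integrating term-by-term (or equivalently evaluating the antiderivative F(x) = -x^4/2 + 5*x^3/3 + x^2 + 3*x at the endpoints):
  F(1) − F(−1) = 31/6 − (-25/6) = 28/3.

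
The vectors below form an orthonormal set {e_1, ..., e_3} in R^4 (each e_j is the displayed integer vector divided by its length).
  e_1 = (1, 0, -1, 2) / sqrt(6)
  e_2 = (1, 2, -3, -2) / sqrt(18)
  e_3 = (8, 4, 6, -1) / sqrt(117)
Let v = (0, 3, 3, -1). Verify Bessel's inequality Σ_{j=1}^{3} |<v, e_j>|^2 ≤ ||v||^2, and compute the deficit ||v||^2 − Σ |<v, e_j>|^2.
Σ |<v, e_j>|^2 = 485/39; ||v||^2 = 19; deficit = 256/39

Write each e_j = u_j / sqrt(<u_j, u_j>) where u_j is the displayed integer vector. Then <v, e_j> = <v, u_j> / sqrt(<u_j, u_j>), so |<v, e_j>|^2 = <v, u_j>^2 / <u_j, u_j>.
Coefficients: <v, e_1> = -5/sqrt(6), <v, e_2> = -1/sqrt(18), <v, e_3> = 31/sqrt(117).
Square and sum: Σ |<v, e_j>|^2 = 485/39.
Compute ||v||^2 = v·v = 19.
Deficit = 19 − 485/39 = 256/39 ≥ 0, confirming Bessel's inequality. (The deficit equals ||v − Σ <v,e_j> e_j||^2, the squared distance from v to span{e_j}.)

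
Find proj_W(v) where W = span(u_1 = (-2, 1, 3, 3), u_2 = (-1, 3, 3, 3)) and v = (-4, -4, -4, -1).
proj_W(v) = (-166/115, -607/115, -33/23, -33/23)

Set up U = [u_1 | ... | u_2] ∈ R^(4×2). The projector onto W = col(U) is P = U (U^T U)^(-1) U^T.
Compute U^T U =
  [23, 23]
  [23, 28],
and U^T v = (-11, -23).
Solve U^T U · c = U^T v for the coefficients: c = (221/115, -12/5). The projection is proj_W(v) = U c.
Check: (v - proj_W(v)) · u_1 = 0  (should be 0).
Check: (v - proj_W(v)) · u_2 = 0  (should be 0).
Result: proj_W(v) = (-166/115, -607/115, -33/23, -33/23).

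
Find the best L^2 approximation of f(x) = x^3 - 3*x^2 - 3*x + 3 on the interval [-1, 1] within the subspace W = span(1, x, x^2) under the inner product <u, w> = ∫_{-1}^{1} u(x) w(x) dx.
g(x) = -3*x^2 - 12*x/5 + 3

The best approximation g ∈ W is the orthogonal projection of f onto W. Writing g = a_0 + a_1 x + a_2 x^2, the coefficients solve the normal equations G · a = b where
  G_{ij} = <φ_i, φ_j> and b_i = <f, φ_i>, with φ_0 = 1, φ_1 = x, φ_2 = x^2.
G =
  [2, 0, 2/3]
  [0, 2/3, 0]
  [2/3, 0, 2/5],
b = (4, -8/5, 4/5).
Solving gives a_0 = 3, a_1 = -12/5, a_2 = -3, so
  g(x) = -3*x^2 - 12*x/5 + 3.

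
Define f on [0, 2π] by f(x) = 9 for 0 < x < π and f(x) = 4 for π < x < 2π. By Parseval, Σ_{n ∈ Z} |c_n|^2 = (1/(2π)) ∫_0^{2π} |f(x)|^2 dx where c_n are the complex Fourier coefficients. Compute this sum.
Σ |c_n|^2 = 97/2

Parseval equates the L^2 energy of f (normalised by 1/(2π)) with the ℓ^2 sum of its Fourier coefficients: (1/(2π)) ∫_0^{2π} |f|^2 = Σ |c_n|^2.
Compute the left side: (1/(2π)) [∫_0^π 9^2 dx + ∫_π^{2π} 4^2 dx] = (1/(2π)) · (81π + 16π) = (81 + 16)/2 = 97/2.
So Σ_{n ∈ Z} |c_n|^2 = 97/2.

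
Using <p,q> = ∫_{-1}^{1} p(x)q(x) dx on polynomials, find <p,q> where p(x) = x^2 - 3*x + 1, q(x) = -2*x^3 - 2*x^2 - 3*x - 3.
<p,q> = -26/15

Expand the product: p(x)·q(x) = -2*x^5 + 4*x^4 + x^3 + 4*x^2 + 6*x - 3.
∫_{-1}^{1} of each monomial x^k gives [2/(k+1) if k even, 0 if k odd]. Integrating term-by-term (or equivalently evaluating the antiderivative F(x) = -x^6/3 + 4*x^5/5 + x^4/4 + 4*x^3/3 + 3*x^2 - 3*x at the endpoints):
  F(1) − F(−1) = 41/20 − (227/60) = -26/15.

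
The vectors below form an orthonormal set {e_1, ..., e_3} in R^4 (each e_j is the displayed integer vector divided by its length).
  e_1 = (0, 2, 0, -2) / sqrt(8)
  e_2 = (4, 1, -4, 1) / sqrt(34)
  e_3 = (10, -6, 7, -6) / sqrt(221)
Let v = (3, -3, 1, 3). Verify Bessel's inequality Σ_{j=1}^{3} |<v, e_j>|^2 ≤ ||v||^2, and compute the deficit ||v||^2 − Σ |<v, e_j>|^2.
Σ |<v, e_j>|^2 = 339/13; ||v||^2 = 28; deficit = 25/13

Write each e_j = u_j / sqrt(<u_j, u_j>) where u_j is the displayed integer vector. Then <v, e_j> = <v, u_j> / sqrt(<u_j, u_j>), so |<v, e_j>|^2 = <v, u_j>^2 / <u_j, u_j>.
Coefficients: <v, e_1> = -12/sqrt(8), <v, e_2> = 8/sqrt(34), <v, e_3> = 37/sqrt(221).
Square and sum: Σ |<v, e_j>|^2 = 339/13.
Compute ||v||^2 = v·v = 28.
Deficit = 28 − 339/13 = 25/13 ≥ 0, confirming Bessel's inequality. (The deficit equals ||v − Σ <v,e_j> e_j||^2, the squared distance from v to span{e_j}.)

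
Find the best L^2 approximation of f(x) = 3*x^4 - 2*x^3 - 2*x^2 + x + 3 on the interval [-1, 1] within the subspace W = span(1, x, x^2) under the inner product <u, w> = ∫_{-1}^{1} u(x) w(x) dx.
g(x) = 4*x^2/7 - x/5 + 96/35

The best approximation g ∈ W is the orthogonal projection of f onto W. Writing g = a_0 + a_1 x + a_2 x^2, the coefficients solve the normal equations G · a = b where
  G_{ij} = <φ_i, φ_j> and b_i = <f, φ_i>, with φ_0 = 1, φ_1 = x, φ_2 = x^2.
G =
  [2, 0, 2/3]
  [0, 2/3, 0]
  [2/3, 0, 2/5],
b = (88/15, -2/15, 72/35).
Solving gives a_0 = 96/35, a_1 = -1/5, a_2 = 4/7, so
  g(x) = 4*x^2/7 - x/5 + 96/35.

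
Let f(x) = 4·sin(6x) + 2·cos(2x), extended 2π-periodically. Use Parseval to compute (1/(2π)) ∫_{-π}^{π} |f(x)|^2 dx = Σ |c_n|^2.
Σ |c_n|^2 = 10

Expand |f|^2 and use orthogonality of {sin(nx), cos(mx)} on [-π, π]:
  ∫_{-π}^{π} sin(nx)^2 dx = π, ∫ cos(mx)^2 dx = π, and cross terms integrate to 0.
So ∫_{-π}^{π} f(x)^2 dx = 4^2 · π + 2^2 · π = (16 + 4)π.
Divide by 2π: (16 + 4)/2 = 10.
By Parseval, this equals Σ |c_n|^2.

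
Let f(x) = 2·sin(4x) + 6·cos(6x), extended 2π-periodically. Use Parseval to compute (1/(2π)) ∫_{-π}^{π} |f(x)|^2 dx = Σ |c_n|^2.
Σ |c_n|^2 = 20

Expand |f|^2 and use orthogonality of {sin(nx), cos(mx)} on [-π, π]:
  ∫_{-π}^{π} sin(nx)^2 dx = π, ∫ cos(mx)^2 dx = π, and cross terms integrate to 0.
So ∫_{-π}^{π} f(x)^2 dx = 2^2 · π + 6^2 · π = (4 + 36)π.
Divide by 2π: (4 + 36)/2 = 20.
By Parseval, this equals Σ |c_n|^2.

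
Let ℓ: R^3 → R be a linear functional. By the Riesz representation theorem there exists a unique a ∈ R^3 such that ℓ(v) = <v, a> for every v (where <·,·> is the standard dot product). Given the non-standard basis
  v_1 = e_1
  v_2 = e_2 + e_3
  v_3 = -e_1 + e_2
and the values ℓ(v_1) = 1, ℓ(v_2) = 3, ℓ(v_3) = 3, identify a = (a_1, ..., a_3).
a = (1, 4, -1)

Write a = (a_1, ..., a_3) in the standard basis. For each basis vector v_i, ℓ(v_i) = <v_i, a> is a linear equation in the a_j's. Collect the n equations into a matrix system V a = ℓ, where row i of V is v_i (expressed in the standard basis). Since V is invertible (lower-triangular with 1s on the diagonal, up to permutation), solve by back-substitution:
  V =
[[1, 0, 0],
 [0, 1, 1],
 [-1, 1, 0]]
  V a = (1, 3, 3)
Solving gives a = (1, 4, -1).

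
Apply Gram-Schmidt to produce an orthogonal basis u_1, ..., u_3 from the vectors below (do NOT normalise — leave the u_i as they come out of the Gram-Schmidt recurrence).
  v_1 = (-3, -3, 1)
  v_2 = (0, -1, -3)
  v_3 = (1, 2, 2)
Orthogonal basis:
  u_1 = (-3, -3, 1)
  u_2 = (0, -1, -3)
  u_3 = (-2/19, 9/95, -3/95)

Apply the Gram-Schmidt recurrence
  u_1 = v_1
  u_i = v_i − Σ_{j<i} ((v_i · u_j) / (u_j · u_j)) · u_j.

Step by step this gives:
  u_1 = (-3, -3, 1)
  u_2 = (0, -1, -3)
  u_3 = (-2/19, 9/95, -3/95)

Orthogonality check:
  u_2 · u_1 = 0 (should be 0)
  u_3 · u_1 = 0 (should be 0)
  u_3 · u_2 = 0 (should be 0)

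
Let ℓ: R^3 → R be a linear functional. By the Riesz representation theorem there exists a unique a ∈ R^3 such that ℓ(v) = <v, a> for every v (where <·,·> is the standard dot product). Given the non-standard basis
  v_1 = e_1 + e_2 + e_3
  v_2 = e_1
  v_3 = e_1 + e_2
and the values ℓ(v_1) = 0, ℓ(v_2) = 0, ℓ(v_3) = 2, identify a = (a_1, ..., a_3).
a = (0, 2, -2)

Write a = (a_1, ..., a_3) in the standard basis. For each basis vector v_i, ℓ(v_i) = <v_i, a> is a linear equation in the a_j's. Collect the n equations into a matrix system V a = ℓ, where row i of V is v_i (expressed in the standard basis). Since V is invertible (lower-triangular with 1s on the diagonal, up to permutation), solve by back-substitution:
  V =
[[1, 1, 1],
 [1, 0, 0],
 [1, 1, 0]]
  V a = (0, 0, 2)
Solving gives a = (0, 2, -2).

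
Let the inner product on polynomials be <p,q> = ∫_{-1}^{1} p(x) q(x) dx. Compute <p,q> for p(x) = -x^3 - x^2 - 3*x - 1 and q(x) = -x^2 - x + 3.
<p,q> = -68/15

Expand the product: p(x)·q(x) = x^5 + 2*x^4 + x^3 + x^2 - 8*x - 3.
∫_{-1}^{1} of each monomial x^k gives [2/(k+1) if k even, 0 if k odd]. Integrating term-by-term (or equivalently evaluating the antiderivative F(x) = x^6/6 + 2*x^5/5 + x^4/4 + x^3/3 - 4*x^2 - 3*x at the endpoints):
  F(1) − F(−1) = -117/20 − (-79/60) = -68/15.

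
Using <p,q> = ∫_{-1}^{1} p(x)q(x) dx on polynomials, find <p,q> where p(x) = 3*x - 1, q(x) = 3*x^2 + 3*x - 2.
<p,q> = 8

Expand the product: p(x)·q(x) = 9*x^3 + 6*x^2 - 9*x + 2.
∫_{-1}^{1} of each monomial x^k gives [2/(k+1) if k even, 0 if k odd]. Integrating term-by-term (or equivalently evaluating the antiderivative F(x) = 9*x^4/4 + 2*x^3 - 9*x^2/2 + 2*x at the endpoints):
  F(1) − F(−1) = 7/4 − (-25/4) = 8.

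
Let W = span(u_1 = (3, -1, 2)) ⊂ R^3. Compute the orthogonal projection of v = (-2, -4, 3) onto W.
proj_W(v) = (6/7, -2/7, 4/7)

Set up U = [u_1 | ... | u_1] ∈ R^(3×1). The projector onto W = col(U) is P = U (U^T U)^(-1) U^T.
Compute U^T U =
  [14],
and U^T v = (4).
Solve U^T U · c = U^T v for the coefficients: c = (2/7). The projection is proj_W(v) = U c.
Check: (v - proj_W(v)) · u_1 = 0  (should be 0).
Result: proj_W(v) = (6/7, -2/7, 4/7).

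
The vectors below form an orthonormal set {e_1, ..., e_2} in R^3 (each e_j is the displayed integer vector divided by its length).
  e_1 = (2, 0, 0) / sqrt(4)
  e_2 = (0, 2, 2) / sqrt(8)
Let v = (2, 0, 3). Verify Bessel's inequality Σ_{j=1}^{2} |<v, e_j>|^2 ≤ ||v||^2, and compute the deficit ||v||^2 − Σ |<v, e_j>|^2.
Σ |<v, e_j>|^2 = 17/2; ||v||^2 = 13; deficit = 9/2

Write each e_j = u_j / sqrt(<u_j, u_j>) where u_j is the displayed integer vector. Then <v, e_j> = <v, u_j> / sqrt(<u_j, u_j>), so |<v, e_j>|^2 = <v, u_j>^2 / <u_j, u_j>.
Coefficients: <v, e_1> = 4/sqrt(4), <v, e_2> = 6/sqrt(8).
Square and sum: Σ |<v, e_j>|^2 = 17/2.
Compute ||v||^2 = v·v = 13.
Deficit = 13 − 17/2 = 9/2 ≥ 0, confirming Bessel's inequality. (The deficit equals ||v − Σ <v,e_j> e_j||^2, the squared distance from v to span{e_j}.)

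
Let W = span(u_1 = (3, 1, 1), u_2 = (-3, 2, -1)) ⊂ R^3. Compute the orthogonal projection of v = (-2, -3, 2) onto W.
proj_W(v) = (-6/5, -3, -2/5)

Set up U = [u_1 | ... | u_2] ∈ R^(3×2). The projector onto W = col(U) is P = U (U^T U)^(-1) U^T.
Compute U^T U =
  [11, -8]
  [-8, 14],
and U^T v = (-7, -2).
Solve U^T U · c = U^T v for the coefficients: c = (-19/15, -13/15). The projection is proj_W(v) = U c.
Check: (v - proj_W(v)) · u_1 = 0  (should be 0).
Check: (v - proj_W(v)) · u_2 = 0  (should be 0).
Result: proj_W(v) = (-6/5, -3, -2/5).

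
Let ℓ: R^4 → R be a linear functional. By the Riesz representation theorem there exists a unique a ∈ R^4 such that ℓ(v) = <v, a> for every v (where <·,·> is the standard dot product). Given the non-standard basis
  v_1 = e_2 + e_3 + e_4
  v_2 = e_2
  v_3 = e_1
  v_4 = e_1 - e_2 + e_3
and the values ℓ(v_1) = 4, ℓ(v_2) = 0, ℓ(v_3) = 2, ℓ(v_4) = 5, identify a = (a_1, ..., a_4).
a = (2, 0, 3, 1)

Write a = (a_1, ..., a_4) in the standard basis. For each basis vector v_i, ℓ(v_i) = <v_i, a> is a linear equation in the a_j's. Collect the n equations into a matrix system V a = ℓ, where row i of V is v_i (expressed in the standard basis). Since V is invertible (lower-triangular with 1s on the diagonal, up to permutation), solve by back-substitution:
  V =
[[0, 1, 1, 1],
 [0, 1, 0, 0],
 [1, 0, 0, 0],
 [1, -1, 1, 0]]
  V a = (4, 0, 2, 5)
Solving gives a = (2, 0, 3, 1).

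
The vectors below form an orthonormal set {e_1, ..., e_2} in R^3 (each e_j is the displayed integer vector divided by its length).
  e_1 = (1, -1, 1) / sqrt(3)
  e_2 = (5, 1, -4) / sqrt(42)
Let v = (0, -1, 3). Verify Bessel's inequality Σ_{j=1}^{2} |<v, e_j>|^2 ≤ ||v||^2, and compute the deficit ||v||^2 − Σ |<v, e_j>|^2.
Σ |<v, e_j>|^2 = 131/14; ||v||^2 = 10; deficit = 9/14

Write each e_j = u_j / sqrt(<u_j, u_j>) where u_j is the displayed integer vector. Then <v, e_j> = <v, u_j> / sqrt(<u_j, u_j>), so |<v, e_j>|^2 = <v, u_j>^2 / <u_j, u_j>.
Coefficients: <v, e_1> = 4/sqrt(3), <v, e_2> = -13/sqrt(42).
Square and sum: Σ |<v, e_j>|^2 = 131/14.
Compute ||v||^2 = v·v = 10.
Deficit = 10 − 131/14 = 9/14 ≥ 0, confirming Bessel's inequality. (The deficit equals ||v − Σ <v,e_j> e_j||^2, the squared distance from v to span{e_j}.)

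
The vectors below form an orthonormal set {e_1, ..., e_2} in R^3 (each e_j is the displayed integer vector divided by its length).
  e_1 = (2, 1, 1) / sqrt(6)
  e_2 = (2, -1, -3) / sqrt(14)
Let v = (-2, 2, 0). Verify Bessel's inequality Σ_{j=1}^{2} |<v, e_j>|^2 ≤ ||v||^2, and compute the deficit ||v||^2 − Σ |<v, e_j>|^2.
Σ |<v, e_j>|^2 = 68/21; ||v||^2 = 8; deficit = 100/21

Write each e_j = u_j / sqrt(<u_j, u_j>) where u_j is the displayed integer vector. Then <v, e_j> = <v, u_j> / sqrt(<u_j, u_j>), so |<v, e_j>|^2 = <v, u_j>^2 / <u_j, u_j>.
Coefficients: <v, e_1> = -2/sqrt(6), <v, e_2> = -6/sqrt(14).
Square and sum: Σ |<v, e_j>|^2 = 68/21.
Compute ||v||^2 = v·v = 8.
Deficit = 8 − 68/21 = 100/21 ≥ 0, confirming Bessel's inequality. (The deficit equals ||v − Σ <v,e_j> e_j||^2, the squared distance from v to span{e_j}.)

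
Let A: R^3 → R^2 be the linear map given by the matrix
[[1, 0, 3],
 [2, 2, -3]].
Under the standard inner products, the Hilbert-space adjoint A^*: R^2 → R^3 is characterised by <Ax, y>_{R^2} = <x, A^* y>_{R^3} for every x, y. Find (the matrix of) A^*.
A^* = A^T =
[[1, 2],
 [0, 2],
 [3, -3]]

For real matrices with standard dot products, the defining identity <Ax, y> = <x, A^* y> gives (Ax)^T y = x^T (A^*) y, i.e. x^T A^T y = x^T (A^*) y. Since this holds for all x, y, we must have A^* = A^T. Therefore
A^* =
[[1, 2],
 [0, 2],
 [3, -3]].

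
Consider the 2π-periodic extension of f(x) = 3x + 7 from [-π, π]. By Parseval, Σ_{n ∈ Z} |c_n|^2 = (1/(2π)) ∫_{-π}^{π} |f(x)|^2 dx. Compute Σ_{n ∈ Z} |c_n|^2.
Σ |c_n|^2 = 3π^2 + 49

Expand and integrate term by term over [-π, π]:
  ∫ (3x)^2 dx = 9·(2π^3/3); ∫ 2·3·(7)·x dx = 0 (odd integrand); ∫ 7^2 dx = 49·2π.
So (1/(2π)) ∫_{-π}^{π} (3x + 7)^2 dx = 9π^2/3 + 49 = 3π^2 + 49.
Parseval ⇒ Σ |c_n|^2 = 3π^2 + 49.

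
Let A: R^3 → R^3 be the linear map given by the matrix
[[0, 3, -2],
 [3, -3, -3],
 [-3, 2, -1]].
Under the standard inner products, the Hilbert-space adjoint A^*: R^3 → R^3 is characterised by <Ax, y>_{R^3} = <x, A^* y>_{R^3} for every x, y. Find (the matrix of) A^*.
A^* = A^T =
[[0, 3, -3],
 [3, -3, 2],
 [-2, -3, -1]]

For real matrices with standard dot products, the defining identity <Ax, y> = <x, A^* y> gives (Ax)^T y = x^T (A^*) y, i.e. x^T A^T y = x^T (A^*) y. Since this holds for all x, y, we must have A^* = A^T. Therefore
A^* =
[[0, 3, -3],
 [3, -3, 2],
 [-2, -3, -1]].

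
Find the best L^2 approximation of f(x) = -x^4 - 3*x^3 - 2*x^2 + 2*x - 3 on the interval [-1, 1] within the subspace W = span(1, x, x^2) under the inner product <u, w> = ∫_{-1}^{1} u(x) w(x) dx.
g(x) = -20*x^2/7 + x/5 - 102/35

The best approximation g ∈ W is the orthogonal projection of f onto W. Writing g = a_0 + a_1 x + a_2 x^2, the coefficients solve the normal equations G · a = b where
  G_{ij} = <φ_i, φ_j> and b_i = <f, φ_i>, with φ_0 = 1, φ_1 = x, φ_2 = x^2.
G =
  [2, 0, 2/3]
  [0, 2/3, 0]
  [2/3, 0, 2/5],
b = (-116/15, 2/15, -108/35).
Solving gives a_0 = -102/35, a_1 = 1/5, a_2 = -20/7, so
  g(x) = -20*x^2/7 + x/5 - 102/35.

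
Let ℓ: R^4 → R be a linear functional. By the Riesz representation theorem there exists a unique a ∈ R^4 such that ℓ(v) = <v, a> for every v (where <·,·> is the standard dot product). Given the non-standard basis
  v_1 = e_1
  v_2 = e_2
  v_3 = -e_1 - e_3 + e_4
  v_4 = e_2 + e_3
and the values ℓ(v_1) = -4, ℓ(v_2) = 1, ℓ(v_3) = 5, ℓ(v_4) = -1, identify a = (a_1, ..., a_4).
a = (-4, 1, -2, -1)

Write a = (a_1, ..., a_4) in the standard basis. For each basis vector v_i, ℓ(v_i) = <v_i, a> is a linear equation in the a_j's. Collect the n equations into a matrix system V a = ℓ, where row i of V is v_i (expressed in the standard basis). Since V is invertible (lower-triangular with 1s on the diagonal, up to permutation), solve by back-substitution:
  V =
[[1, 0, 0, 0],
 [0, 1, 0, 0],
 [-1, 0, -1, 1],
 [0, 1, 1, 0]]
  V a = (-4, 1, 5, -1)
Solving gives a = (-4, 1, -2, -1).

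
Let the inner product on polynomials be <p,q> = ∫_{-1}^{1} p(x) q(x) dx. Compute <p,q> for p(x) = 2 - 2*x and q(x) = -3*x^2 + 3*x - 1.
<p,q> = -12

Expand the product: p(x)·q(x) = 6*x^3 - 12*x^2 + 8*x - 2.
∫_{-1}^{1} of each monomial x^k gives [2/(k+1) if k even, 0 if k odd]. Integrating term-by-term (or equivalently evaluating the antiderivative F(x) = 3*x^4/2 - 4*x^3 + 4*x^2 - 2*x at the endpoints):
  F(1) − F(−1) = -1/2 − (23/2) = -12.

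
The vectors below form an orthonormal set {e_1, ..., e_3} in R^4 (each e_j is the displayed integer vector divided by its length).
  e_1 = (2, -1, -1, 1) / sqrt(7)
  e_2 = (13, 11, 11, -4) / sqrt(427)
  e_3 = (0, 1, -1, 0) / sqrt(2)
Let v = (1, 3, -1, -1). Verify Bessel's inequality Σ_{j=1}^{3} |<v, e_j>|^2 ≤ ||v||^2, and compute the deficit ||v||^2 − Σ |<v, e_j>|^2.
Σ |<v, e_j>|^2 = 714/61; ||v||^2 = 12; deficit = 18/61

Write each e_j = u_j / sqrt(<u_j, u_j>) where u_j is the displayed integer vector. Then <v, e_j> = <v, u_j> / sqrt(<u_j, u_j>), so |<v, e_j>|^2 = <v, u_j>^2 / <u_j, u_j>.
Coefficients: <v, e_1> = -1/sqrt(7), <v, e_2> = 39/sqrt(427), <v, e_3> = 4/sqrt(2).
Square and sum: Σ |<v, e_j>|^2 = 714/61.
Compute ||v||^2 = v·v = 12.
Deficit = 12 − 714/61 = 18/61 ≥ 0, confirming Bessel's inequality. (The deficit equals ||v − Σ <v,e_j> e_j||^2, the squared distance from v to span{e_j}.)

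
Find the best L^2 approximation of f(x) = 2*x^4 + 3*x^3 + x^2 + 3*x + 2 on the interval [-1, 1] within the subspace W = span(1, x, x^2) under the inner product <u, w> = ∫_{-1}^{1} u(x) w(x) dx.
g(x) = 19*x^2/7 + 24*x/5 + 64/35

The best approximation g ∈ W is the orthogonal projection of f onto W. Writing g = a_0 + a_1 x + a_2 x^2, the coefficients solve the normal equations G · a = b where
  G_{ij} = <φ_i, φ_j> and b_i = <f, φ_i>, with φ_0 = 1, φ_1 = x, φ_2 = x^2.
G =
  [2, 0, 2/3]
  [0, 2/3, 0]
  [2/3, 0, 2/5],
b = (82/15, 16/5, 242/105).
Solving gives a_0 = 64/35, a_1 = 24/5, a_2 = 19/7, so
  g(x) = 19*x^2/7 + 24*x/5 + 64/35.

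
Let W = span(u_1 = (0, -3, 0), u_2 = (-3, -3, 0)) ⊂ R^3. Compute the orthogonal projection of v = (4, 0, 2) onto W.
proj_W(v) = (4, 0, 0)

Set up U = [u_1 | ... | u_2] ∈ R^(3×2). The projector onto W = col(U) is P = U (U^T U)^(-1) U^T.
Compute U^T U =
  [9, 9]
  [9, 18],
and U^T v = (0, -12).
Solve U^T U · c = U^T v for the coefficients: c = (4/3, -4/3). The projection is proj_W(v) = U c.
Check: (v - proj_W(v)) · u_1 = 0  (should be 0).
Check: (v - proj_W(v)) · u_2 = 0  (should be 0).
Result: proj_W(v) = (4, 0, 0).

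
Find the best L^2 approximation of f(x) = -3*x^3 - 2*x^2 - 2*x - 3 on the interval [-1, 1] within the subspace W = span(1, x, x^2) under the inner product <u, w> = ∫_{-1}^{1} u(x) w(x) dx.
g(x) = -2*x^2 - 19*x/5 - 3

The best approximation g ∈ W is the orthogonal projection of f onto W. Writing g = a_0 + a_1 x + a_2 x^2, the coefficients solve the normal equations G · a = b where
  G_{ij} = <φ_i, φ_j> and b_i = <f, φ_i>, with φ_0 = 1, φ_1 = x, φ_2 = x^2.
G =
  [2, 0, 2/3]
  [0, 2/3, 0]
  [2/3, 0, 2/5],
b = (-22/3, -38/15, -14/5).
Solving gives a_0 = -3, a_1 = -19/5, a_2 = -2, so
  g(x) = -2*x^2 - 19*x/5 - 3.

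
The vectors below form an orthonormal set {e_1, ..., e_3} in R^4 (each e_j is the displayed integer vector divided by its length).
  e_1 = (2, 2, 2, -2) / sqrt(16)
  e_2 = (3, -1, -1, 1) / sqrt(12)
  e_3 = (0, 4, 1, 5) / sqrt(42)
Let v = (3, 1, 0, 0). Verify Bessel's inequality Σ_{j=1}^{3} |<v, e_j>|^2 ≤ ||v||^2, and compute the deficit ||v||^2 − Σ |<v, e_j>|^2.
Σ |<v, e_j>|^2 = 68/7; ||v||^2 = 10; deficit = 2/7

Write each e_j = u_j / sqrt(<u_j, u_j>) where u_j is the displayed integer vector. Then <v, e_j> = <v, u_j> / sqrt(<u_j, u_j>), so |<v, e_j>|^2 = <v, u_j>^2 / <u_j, u_j>.
Coefficients: <v, e_1> = 8/sqrt(16), <v, e_2> = 8/sqrt(12), <v, e_3> = 4/sqrt(42).
Square and sum: Σ |<v, e_j>|^2 = 68/7.
Compute ||v||^2 = v·v = 10.
Deficit = 10 − 68/7 = 2/7 ≥ 0, confirming Bessel's inequality. (The deficit equals ||v − Σ <v,e_j> e_j||^2, the squared distance from v to span{e_j}.)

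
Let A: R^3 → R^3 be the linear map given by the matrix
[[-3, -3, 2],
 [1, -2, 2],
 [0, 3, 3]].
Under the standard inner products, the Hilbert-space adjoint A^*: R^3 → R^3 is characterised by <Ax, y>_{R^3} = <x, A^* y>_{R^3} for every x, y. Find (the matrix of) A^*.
A^* = A^T =
[[-3, 1, 0],
 [-3, -2, 3],
 [2, 2, 3]]

For real matrices with standard dot products, the defining identity <Ax, y> = <x, A^* y> gives (Ax)^T y = x^T (A^*) y, i.e. x^T A^T y = x^T (A^*) y. Since this holds for all x, y, we must have A^* = A^T. Therefore
A^* =
[[-3, 1, 0],
 [-3, -2, 3],
 [2, 2, 3]].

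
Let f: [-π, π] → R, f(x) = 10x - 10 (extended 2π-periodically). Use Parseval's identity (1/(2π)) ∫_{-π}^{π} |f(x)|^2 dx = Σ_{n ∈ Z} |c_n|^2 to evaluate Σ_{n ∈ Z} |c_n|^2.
Σ |c_n|^2 = 100π^2/3 + 100

Expand and integrate term by term over [-π, π]:
  ∫ (10x)^2 dx = 100·(2π^3/3); ∫ 2·10·(-10)·x dx = 0 (odd integrand); ∫ (-10)^2 dx = 100·2π.
So (1/(2π)) ∫_{-π}^{π} (10x - 10)^2 dx = 100π^2/3 + 100 = 100π^2/3 + 100.
Parseval ⇒ Σ |c_n|^2 = 100π^2/3 + 100.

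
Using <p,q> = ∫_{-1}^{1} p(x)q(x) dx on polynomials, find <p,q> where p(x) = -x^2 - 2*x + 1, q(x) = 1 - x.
<p,q> = 8/3

Expand the product: p(x)·q(x) = x^3 + x^2 - 3*x + 1.
∫_{-1}^{1} of each monomial x^k gives [2/(k+1) if k even, 0 if k odd]. Integrating term-by-term (or equivalently evaluating the antiderivative F(x) = x^4/4 + x^3/3 - 3*x^2/2 + x at the endpoints):
  F(1) − F(−1) = 1/12 − (-31/12) = 8/3.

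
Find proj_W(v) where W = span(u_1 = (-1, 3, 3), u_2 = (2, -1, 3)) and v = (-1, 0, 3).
proj_W(v) = (37/125, 243/250, 123/50)

Set up U = [u_1 | ... | u_2] ∈ R^(3×2). The projector onto W = col(U) is P = U (U^T U)^(-1) U^T.
Compute U^T U =
  [19, 4]
  [4, 14],
and U^T v = (10, 7).
Solve U^T U · c = U^T v for the coefficients: c = (56/125, 93/250). The projection is proj_W(v) = U c.
Check: (v - proj_W(v)) · u_1 = 0  (should be 0).
Check: (v - proj_W(v)) · u_2 = 0  (should be 0).
Result: proj_W(v) = (37/125, 243/250, 123/50).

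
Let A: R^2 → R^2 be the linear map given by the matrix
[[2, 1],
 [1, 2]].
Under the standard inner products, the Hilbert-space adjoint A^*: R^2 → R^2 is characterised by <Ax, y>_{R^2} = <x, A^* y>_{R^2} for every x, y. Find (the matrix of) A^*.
A^* = A^T =
[[2, 1],
 [1, 2]]

For real matrices with standard dot products, the defining identity <Ax, y> = <x, A^* y> gives (Ax)^T y = x^T (A^*) y, i.e. x^T A^T y = x^T (A^*) y. Since this holds for all x, y, we must have A^* = A^T. Therefore
A^* =
[[2, 1],
 [1, 2]].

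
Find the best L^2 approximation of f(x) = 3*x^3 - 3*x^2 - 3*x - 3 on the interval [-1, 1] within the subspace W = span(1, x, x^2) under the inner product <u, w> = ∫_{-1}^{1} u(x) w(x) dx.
g(x) = -3*x^2 - 6*x/5 - 3

The best approximation g ∈ W is the orthogonal projection of f onto W. Writing g = a_0 + a_1 x + a_2 x^2, the coefficients solve the normal equations G · a = b where
  G_{ij} = <φ_i, φ_j> and b_i = <f, φ_i>, with φ_0 = 1, φ_1 = x, φ_2 = x^2.
G =
  [2, 0, 2/3]
  [0, 2/3, 0]
  [2/3, 0, 2/5],
b = (-8, -4/5, -16/5).
Solving gives a_0 = -3, a_1 = -6/5, a_2 = -3, so
  g(x) = -3*x^2 - 6*x/5 - 3.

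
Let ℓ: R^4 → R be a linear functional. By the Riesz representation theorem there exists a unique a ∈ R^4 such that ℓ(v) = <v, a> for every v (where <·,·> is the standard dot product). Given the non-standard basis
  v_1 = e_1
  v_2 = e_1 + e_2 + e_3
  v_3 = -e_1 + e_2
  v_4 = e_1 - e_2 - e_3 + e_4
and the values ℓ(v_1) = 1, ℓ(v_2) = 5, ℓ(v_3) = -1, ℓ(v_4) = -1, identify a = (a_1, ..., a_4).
a = (1, 0, 4, 2)

Write a = (a_1, ..., a_4) in the standard basis. For each basis vector v_i, ℓ(v_i) = <v_i, a> is a linear equation in the a_j's. Collect the n equations into a matrix system V a = ℓ, where row i of V is v_i (expressed in the standard basis). Since V is invertible (lower-triangular with 1s on the diagonal, up to permutation), solve by back-substitution:
  V =
[[1, 0, 0, 0],
 [1, 1, 1, 0],
 [-1, 1, 0, 0],
 [1, -1, -1, 1]]
  V a = (1, 5, -1, -1)
Solving gives a = (1, 0, 4, 2).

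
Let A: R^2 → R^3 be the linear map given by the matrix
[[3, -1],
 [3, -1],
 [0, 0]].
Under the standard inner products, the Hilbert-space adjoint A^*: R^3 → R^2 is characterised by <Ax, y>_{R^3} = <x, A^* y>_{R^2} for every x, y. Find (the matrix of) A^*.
A^* = A^T =
[[3, 3, 0],
 [-1, -1, 0]]

For real matrices with standard dot products, the defining identity <Ax, y> = <x, A^* y> gives (Ax)^T y = x^T (A^*) y, i.e. x^T A^T y = x^T (A^*) y. Since this holds for all x, y, we must have A^* = A^T. Therefore
A^* =
[[3, 3, 0],
 [-1, -1, 0]].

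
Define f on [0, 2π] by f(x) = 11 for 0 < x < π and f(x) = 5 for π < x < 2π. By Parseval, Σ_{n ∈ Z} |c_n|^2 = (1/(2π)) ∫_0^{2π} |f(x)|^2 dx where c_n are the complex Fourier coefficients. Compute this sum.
Σ |c_n|^2 = 73

Parseval equates the L^2 energy of f (normalised by 1/(2π)) with the ℓ^2 sum of its Fourier coefficients: (1/(2π)) ∫_0^{2π} |f|^2 = Σ |c_n|^2.
Compute the left side: (1/(2π)) [∫_0^π 11^2 dx + ∫_π^{2π} 5^2 dx] = (1/(2π)) · (121π + 25π) = (121 + 25)/2 = 73.
So Σ_{n ∈ Z} |c_n|^2 = 73.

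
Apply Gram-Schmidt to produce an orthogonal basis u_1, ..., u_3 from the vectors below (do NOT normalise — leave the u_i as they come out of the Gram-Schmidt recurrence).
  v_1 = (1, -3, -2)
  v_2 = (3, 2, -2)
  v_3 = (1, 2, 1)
Orthogonal basis:
  u_1 = (1, -3, -2)
  u_2 = (41/14, 31/14, -13/7)
  u_3 = (130/237, -52/237, 143/237)

Apply the Gram-Schmidt recurrence
  u_1 = v_1
  u_i = v_i − Σ_{j<i} ((v_i · u_j) / (u_j · u_j)) · u_j.

Step by step this gives:
  u_1 = (1, -3, -2)
  u_2 = (41/14, 31/14, -13/7)
  u_3 = (130/237, -52/237, 143/237)

Orthogonality check:
  u_2 · u_1 = 0 (should be 0)
  u_3 · u_1 = 0 (should be 0)
  u_3 · u_2 = 0 (should be 0)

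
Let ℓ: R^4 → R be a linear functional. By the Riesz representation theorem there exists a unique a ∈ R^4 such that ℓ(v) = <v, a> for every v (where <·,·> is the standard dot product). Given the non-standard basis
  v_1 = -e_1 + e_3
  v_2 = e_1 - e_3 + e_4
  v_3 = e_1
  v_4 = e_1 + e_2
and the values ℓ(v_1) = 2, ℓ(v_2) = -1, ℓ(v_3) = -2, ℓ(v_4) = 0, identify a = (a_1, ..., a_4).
a = (-2, 2, 0, 1)

Write a = (a_1, ..., a_4) in the standard basis. For each basis vector v_i, ℓ(v_i) = <v_i, a> is a linear equation in the a_j's. Collect the n equations into a matrix system V a = ℓ, where row i of V is v_i (expressed in the standard basis). Since V is invertible (lower-triangular with 1s on the diagonal, up to permutation), solve by back-substitution:
  V =
[[-1, 0, 1, 0],
 [1, 0, -1, 1],
 [1, 0, 0, 0],
 [1, 1, 0, 0]]
  V a = (2, -1, -2, 0)
Solving gives a = (-2, 2, 0, 1).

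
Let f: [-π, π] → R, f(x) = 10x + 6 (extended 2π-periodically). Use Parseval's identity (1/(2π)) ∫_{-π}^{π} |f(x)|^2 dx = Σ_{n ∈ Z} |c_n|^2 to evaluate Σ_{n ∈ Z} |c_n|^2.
Σ |c_n|^2 = 100π^2/3 + 36

Expand and integrate term by term over [-π, π]:
  ∫ (10x)^2 dx = 100·(2π^3/3); ∫ 2·10·(6)·x dx = 0 (odd integrand); ∫ 6^2 dx = 36·2π.
So (1/(2π)) ∫_{-π}^{π} (10x + 6)^2 dx = 100π^2/3 + 36 = 100π^2/3 + 36.
Parseval ⇒ Σ |c_n|^2 = 100π^2/3 + 36.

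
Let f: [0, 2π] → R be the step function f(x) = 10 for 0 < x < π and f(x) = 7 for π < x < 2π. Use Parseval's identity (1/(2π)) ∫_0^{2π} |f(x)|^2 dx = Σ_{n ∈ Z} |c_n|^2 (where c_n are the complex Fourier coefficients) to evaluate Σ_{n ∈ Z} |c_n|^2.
Σ |c_n|^2 = 149/2

Parseval equates the L^2 energy of f (normalised by 1/(2π)) with the ℓ^2 sum of its Fourier coefficients: (1/(2π)) ∫_0^{2π} |f|^2 = Σ |c_n|^2.
Compute the left side: (1/(2π)) [∫_0^π 10^2 dx + ∫_π^{2π} 7^2 dx] = (1/(2π)) · (100π + 49π) = (100 + 49)/2 = 149/2.
So Σ_{n ∈ Z} |c_n|^2 = 149/2.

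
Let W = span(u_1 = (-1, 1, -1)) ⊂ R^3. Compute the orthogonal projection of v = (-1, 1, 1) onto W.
proj_W(v) = (-1/3, 1/3, -1/3)

Set up U = [u_1 | ... | u_1] ∈ R^(3×1). The projector onto W = col(U) is P = U (U^T U)^(-1) U^T.
Compute U^T U =
  [3],
and U^T v = (1).
Solve U^T U · c = U^T v for the coefficients: c = (1/3). The projection is proj_W(v) = U c.
Check: (v - proj_W(v)) · u_1 = 0  (should be 0).
Result: proj_W(v) = (-1/3, 1/3, -1/3).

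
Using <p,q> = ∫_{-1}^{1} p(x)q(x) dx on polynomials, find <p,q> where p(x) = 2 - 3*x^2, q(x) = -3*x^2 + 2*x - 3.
<p,q> = -32/5

Expand the product: p(x)·q(x) = 9*x^4 - 6*x^3 + 3*x^2 + 4*x - 6.
∫_{-1}^{1} of each monomial x^k gives [2/(k+1) if k even, 0 if k odd]. Integrating term-by-term (or equivalently evaluating the antiderivative F(x) = 9*x^5/5 - 3*x^4/2 + x^3 + 2*x^2 - 6*x at the endpoints):
  F(1) − F(−1) = -27/10 − (37/10) = -32/5.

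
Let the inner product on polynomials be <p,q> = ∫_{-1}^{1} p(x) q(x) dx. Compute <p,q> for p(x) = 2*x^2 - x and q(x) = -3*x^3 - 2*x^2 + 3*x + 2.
<p,q> = 4/15

Expand the product: p(x)·q(x) = -6*x^5 - x^4 + 8*x^3 + x^2 - 2*x.
∫_{-1}^{1} of each monomial x^k gives [2/(k+1) if k even, 0 if k odd]. Integrating term-by-term (or equivalently evaluating the antiderivative F(x) = -x^6 - x^5/5 + 2*x^4 + x^3/3 - x^2 at the endpoints):
  F(1) − F(−1) = 2/15 − (-2/15) = 4/15.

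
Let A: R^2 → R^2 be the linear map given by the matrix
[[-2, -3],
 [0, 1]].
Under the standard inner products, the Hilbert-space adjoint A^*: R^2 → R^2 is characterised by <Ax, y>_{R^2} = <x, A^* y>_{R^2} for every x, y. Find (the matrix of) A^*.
A^* = A^T =
[[-2, 0],
 [-3, 1]]

For real matrices with standard dot products, the defining identity <Ax, y> = <x, A^* y> gives (Ax)^T y = x^T (A^*) y, i.e. x^T A^T y = x^T (A^*) y. Since this holds for all x, y, we must have A^* = A^T. Therefore
A^* =
[[-2, 0],
 [-3, 1]].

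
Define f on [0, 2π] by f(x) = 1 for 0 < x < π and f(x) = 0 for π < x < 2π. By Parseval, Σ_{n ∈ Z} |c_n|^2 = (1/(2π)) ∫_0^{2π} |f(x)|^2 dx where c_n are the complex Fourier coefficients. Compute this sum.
Σ |c_n|^2 = 1/2

Parseval equates the L^2 energy of f (normalised by 1/(2π)) with the ℓ^2 sum of its Fourier coefficients: (1/(2π)) ∫_0^{2π} |f|^2 = Σ |c_n|^2.
Compute the left side: (1/(2π)) [∫_0^π 1^2 dx + ∫_π^{2π} 0^2 dx] = (1/(2π)) · (1π + 0π) = (1 + 0)/2 = 1/2.
So Σ_{n ∈ Z} |c_n|^2 = 1/2.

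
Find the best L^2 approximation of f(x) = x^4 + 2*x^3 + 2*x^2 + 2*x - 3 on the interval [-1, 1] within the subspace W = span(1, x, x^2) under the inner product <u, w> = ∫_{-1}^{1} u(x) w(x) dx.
g(x) = 20*x^2/7 + 16*x/5 - 108/35

The best approximation g ∈ W is the orthogonal projection of f onto W. Writing g = a_0 + a_1 x + a_2 x^2, the coefficients solve the normal equations G · a = b where
  G_{ij} = <φ_i, φ_j> and b_i = <f, φ_i>, with φ_0 = 1, φ_1 = x, φ_2 = x^2.
G =
  [2, 0, 2/3]
  [0, 2/3, 0]
  [2/3, 0, 2/5],
b = (-64/15, 32/15, -32/35).
Solving gives a_0 = -108/35, a_1 = 16/5, a_2 = 20/7, so
  g(x) = 20*x^2/7 + 16*x/5 - 108/35.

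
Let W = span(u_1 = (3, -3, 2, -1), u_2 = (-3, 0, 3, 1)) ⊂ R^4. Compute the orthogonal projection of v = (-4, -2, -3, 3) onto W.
proj_W(v) = (-1017/421, 783/421, -288/421, 339/421)

Set up U = [u_1 | ... | u_2] ∈ R^(4×2). The projector onto W = col(U) is P = U (U^T U)^(-1) U^T.
Compute U^T U =
  [23, -4]
  [-4, 19],
and U^T v = (-15, 6).
Solve U^T U · c = U^T v for the coefficients: c = (-261/421, 78/421). The projection is proj_W(v) = U c.
Check: (v - proj_W(v)) · u_1 = 0  (should be 0).
Check: (v - proj_W(v)) · u_2 = 0  (should be 0).
Result: proj_W(v) = (-1017/421, 783/421, -288/421, 339/421).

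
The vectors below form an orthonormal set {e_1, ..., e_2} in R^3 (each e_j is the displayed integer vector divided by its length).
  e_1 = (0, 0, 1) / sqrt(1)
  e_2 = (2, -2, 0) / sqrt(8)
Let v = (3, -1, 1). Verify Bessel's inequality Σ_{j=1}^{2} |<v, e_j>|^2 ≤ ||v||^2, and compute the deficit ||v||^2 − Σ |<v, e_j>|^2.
Σ |<v, e_j>|^2 = 9; ||v||^2 = 11; deficit = 2

Write each e_j = u_j / sqrt(<u_j, u_j>) where u_j is the displayed integer vector. Then <v, e_j> = <v, u_j> / sqrt(<u_j, u_j>), so |<v, e_j>|^2 = <v, u_j>^2 / <u_j, u_j>.
Coefficients: <v, e_1> = 1/sqrt(1), <v, e_2> = 8/sqrt(8).
Square and sum: Σ |<v, e_j>|^2 = 9.
Compute ||v||^2 = v·v = 11.
Deficit = 11 − 9 = 2 ≥ 0, confirming Bessel's inequality. (The deficit equals ||v − Σ <v,e_j> e_j||^2, the squared distance from v to span{e_j}.)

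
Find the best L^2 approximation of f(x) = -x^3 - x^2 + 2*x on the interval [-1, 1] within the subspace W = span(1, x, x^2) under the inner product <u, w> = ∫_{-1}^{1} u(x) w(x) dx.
g(x) = -x^2 + 7*x/5

The best approximation g ∈ W is the orthogonal projection of f onto W. Writing g = a_0 + a_1 x + a_2 x^2, the coefficients solve the normal equations G · a = b where
  G_{ij} = <φ_i, φ_j> and b_i = <f, φ_i>, with φ_0 = 1, φ_1 = x, φ_2 = x^2.
G =
  [2, 0, 2/3]
  [0, 2/3, 0]
  [2/3, 0, 2/5],
b = (-2/3, 14/15, -2/5).
Solving gives a_0 = 0, a_1 = 7/5, a_2 = -1, so
  g(x) = -x^2 + 7*x/5.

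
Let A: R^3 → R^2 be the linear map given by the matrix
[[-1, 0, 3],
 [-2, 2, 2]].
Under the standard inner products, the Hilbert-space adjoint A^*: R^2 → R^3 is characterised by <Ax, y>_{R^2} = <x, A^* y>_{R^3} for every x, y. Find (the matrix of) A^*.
A^* = A^T =
[[-1, -2],
 [0, 2],
 [3, 2]]

For real matrices with standard dot products, the defining identity <Ax, y> = <x, A^* y> gives (Ax)^T y = x^T (A^*) y, i.e. x^T A^T y = x^T (A^*) y. Since this holds for all x, y, we must have A^* = A^T. Therefore
A^* =
[[-1, -2],
 [0, 2],
 [3, 2]].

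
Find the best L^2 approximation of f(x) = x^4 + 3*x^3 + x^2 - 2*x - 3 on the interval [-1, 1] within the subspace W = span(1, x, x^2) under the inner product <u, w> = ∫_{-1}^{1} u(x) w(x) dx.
g(x) = 13*x^2/7 - x/5 - 108/35

The best approximation g ∈ W is the orthogonal projection of f onto W. Writing g = a_0 + a_1 x + a_2 x^2, the coefficients solve the normal equations G · a = b where
  G_{ij} = <φ_i, φ_j> and b_i = <f, φ_i>, with φ_0 = 1, φ_1 = x, φ_2 = x^2.
G =
  [2, 0, 2/3]
  [0, 2/3, 0]
  [2/3, 0, 2/5],
b = (-74/15, -2/15, -46/35).
Solving gives a_0 = -108/35, a_1 = -1/5, a_2 = 13/7, so
  g(x) = 13*x^2/7 - x/5 - 108/35.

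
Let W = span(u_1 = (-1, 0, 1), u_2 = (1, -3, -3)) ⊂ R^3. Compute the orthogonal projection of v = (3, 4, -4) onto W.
proj_W(v) = (9/2, 3, -5/2)

Set up U = [u_1 | ... | u_2] ∈ R^(3×2). The projector onto W = col(U) is P = U (U^T U)^(-1) U^T.
Compute U^T U =
  [2, -4]
  [-4, 19],
and U^T v = (-7, 3).
Solve U^T U · c = U^T v for the coefficients: c = (-11/2, -1). The projection is proj_W(v) = U c.
Check: (v - proj_W(v)) · u_1 = 0  (should be 0).
Check: (v - proj_W(v)) · u_2 = 0  (should be 0).
Result: proj_W(v) = (9/2, 3, -5/2).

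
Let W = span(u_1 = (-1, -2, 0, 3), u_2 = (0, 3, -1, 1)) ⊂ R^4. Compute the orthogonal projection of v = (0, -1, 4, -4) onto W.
proj_W(v) = (143/145, -266/145, 184/145, -613/145)

Set up U = [u_1 | ... | u_2] ∈ R^(4×2). The projector onto W = col(U) is P = U (U^T U)^(-1) U^T.
Compute U^T U =
  [14, -3]
  [-3, 11],
and U^T v = (-10, -11).
Solve U^T U · c = U^T v for the coefficients: c = (-143/145, -184/145). The projection is proj_W(v) = U c.
Check: (v - proj_W(v)) · u_1 = 0  (should be 0).
Check: (v - proj_W(v)) · u_2 = 0  (should be 0).
Result: proj_W(v) = (143/145, -266/145, 184/145, -613/145).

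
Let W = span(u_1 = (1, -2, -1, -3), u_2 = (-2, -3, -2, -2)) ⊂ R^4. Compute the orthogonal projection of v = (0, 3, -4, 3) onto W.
proj_W(v) = (-67/57, 71/57, 31/57, 43/19)

Set up U = [u_1 | ... | u_2] ∈ R^(4×2). The projector onto W = col(U) is P = U (U^T U)^(-1) U^T.
Compute U^T U =
  [15, 12]
  [12, 21],
and U^T v = (-11, -7).
Solve U^T U · c = U^T v for the coefficients: c = (-49/57, 3/19). The projection is proj_W(v) = U c.
Check: (v - proj_W(v)) · u_1 = 0  (should be 0).
Check: (v - proj_W(v)) · u_2 = 0  (should be 0).
Result: proj_W(v) = (-67/57, 71/57, 31/57, 43/19).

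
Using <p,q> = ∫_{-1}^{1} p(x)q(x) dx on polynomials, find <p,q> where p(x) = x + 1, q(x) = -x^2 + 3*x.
<p,q> = 4/3

Expand the product: p(x)·q(x) = -x^3 + 2*x^2 + 3*x.
∫_{-1}^{1} of each monomial x^k gives [2/(k+1) if k even, 0 if k odd]. Integrating term-by-term (or equivalently evaluating the antiderivative F(x) = -x^4/4 + 2*x^3/3 + 3*x^2/2 at the endpoints):
  F(1) − F(−1) = 23/12 − (7/12) = 4/3.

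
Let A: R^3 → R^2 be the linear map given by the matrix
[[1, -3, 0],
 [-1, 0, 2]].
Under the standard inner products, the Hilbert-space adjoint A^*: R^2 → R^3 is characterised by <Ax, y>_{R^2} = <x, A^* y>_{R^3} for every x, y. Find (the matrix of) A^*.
A^* = A^T =
[[1, -1],
 [-3, 0],
 [0, 2]]

For real matrices with standard dot products, the defining identity <Ax, y> = <x, A^* y> gives (Ax)^T y = x^T (A^*) y, i.e. x^T A^T y = x^T (A^*) y. Since this holds for all x, y, we must have A^* = A^T. Therefore
A^* =
[[1, -1],
 [-3, 0],
 [0, 2]].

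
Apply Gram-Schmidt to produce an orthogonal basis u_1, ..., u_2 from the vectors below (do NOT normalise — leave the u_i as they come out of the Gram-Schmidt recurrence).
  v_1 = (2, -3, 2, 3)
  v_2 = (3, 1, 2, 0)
Orthogonal basis:
  u_1 = (2, -3, 2, 3)
  u_2 = (32/13, 47/26, 19/13, -21/26)

Apply the Gram-Schmidt recurrence
  u_1 = v_1
  u_i = v_i − Σ_{j<i} ((v_i · u_j) / (u_j · u_j)) · u_j.

Step by step this gives:
  u_1 = (2, -3, 2, 3)
  u_2 = (32/13, 47/26, 19/13, -21/26)

Orthogonality check:
  u_2 · u_1 = 0 (should be 0)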